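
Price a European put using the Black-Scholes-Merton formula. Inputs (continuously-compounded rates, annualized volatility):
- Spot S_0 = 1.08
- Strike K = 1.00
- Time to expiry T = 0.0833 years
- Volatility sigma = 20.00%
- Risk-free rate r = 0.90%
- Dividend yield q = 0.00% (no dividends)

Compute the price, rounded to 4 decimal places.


Answer: Price = 0.0025

Derivation:
d1 = (ln(S/K) + (r - q + 0.5*sigma^2) * T) / (sigma * sqrt(T)) = 1.37512054
d2 = d1 - sigma * sqrt(T) = 1.31739706
exp(-rT) = 0.99925058; exp(-qT) = 1.00000000
P = K * exp(-rT) * N(-d2) - S_0 * exp(-qT) * N(-d1)
N(-d1) = 0.08454704; N(-d2) = 0.09385278
P = 1.0000 * 0.99925058 * 0.09385278 - 1.0800 * 1.00000000 * 0.08454704 = 0.0025


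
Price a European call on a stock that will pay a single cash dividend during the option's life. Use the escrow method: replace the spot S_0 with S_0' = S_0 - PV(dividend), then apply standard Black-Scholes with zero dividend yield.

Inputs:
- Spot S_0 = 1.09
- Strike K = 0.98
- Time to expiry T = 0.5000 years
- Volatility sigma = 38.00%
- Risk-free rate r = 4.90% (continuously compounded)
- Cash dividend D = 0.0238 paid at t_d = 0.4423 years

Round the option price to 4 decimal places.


Answer: Price = 0.1721

Derivation:
PV(D) = D * exp(-r * t_d) = 0.0238 * 0.97856047 = 0.02328974
S_0' = S_0 - PV(D) = 1.0900 - 0.02328974 = 1.06671026
d1 = (ln(S_0'/K) + (r + sigma^2/2)*T) / (sigma*sqrt(T)) = 0.54105614
d2 = d1 - sigma*sqrt(T) = 0.27235556
exp(-rT) = 0.97579769
N(d1) = 0.70576556; N(d2) = 0.60732568
C = S_0' * N(d1) - K * exp(-rT) * N(d2) = 1.06671026 * 0.70576556 - 0.9800 * 0.97579769 * 0.60732568 = 0.1721


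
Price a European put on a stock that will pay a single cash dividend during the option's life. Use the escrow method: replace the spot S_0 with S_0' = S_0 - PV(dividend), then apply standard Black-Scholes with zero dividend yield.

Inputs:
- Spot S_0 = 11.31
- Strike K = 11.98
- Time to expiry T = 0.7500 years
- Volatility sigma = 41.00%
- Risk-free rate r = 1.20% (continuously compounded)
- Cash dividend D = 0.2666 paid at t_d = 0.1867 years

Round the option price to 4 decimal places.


Answer: Price = 2.0620

Derivation:
PV(D) = D * exp(-r * t_d) = 0.2666 * 0.99776211 = 0.26600338
S_0' = S_0 - PV(D) = 11.3100 - 0.26600338 = 11.04399662
d1 = (ln(S_0'/K) + (r + sigma^2/2)*T) / (sigma*sqrt(T)) = -0.02623171
d2 = d1 - sigma*sqrt(T) = -0.38130213
exp(-rT) = 0.99104038
N(-d1) = 0.51046374; N(-d2) = 0.64851046
P = K * exp(-rT) * N(-d2) - S_0' * N(-d1) = 11.9800 * 0.99104038 * 0.64851046 - 11.04399662 * 0.51046374 = 2.0620


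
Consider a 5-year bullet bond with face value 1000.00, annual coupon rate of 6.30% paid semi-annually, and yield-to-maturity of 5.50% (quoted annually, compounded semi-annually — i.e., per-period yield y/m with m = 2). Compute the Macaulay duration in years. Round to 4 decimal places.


Answer: Macaulay duration = 4.3787 years

Derivation:
Coupon per period c = face * coupon_rate / m = 31.500000
Periods per year m = 2; per-period yield y/m = 0.027500
Number of cashflows N = 10
Cashflows (t years, CF_t, discount factor 1/(1+y/m)^(m*t), PV):
  t = 0.5000: CF_t = 31.500000, DF = 0.973236, PV = 30.656934
  t = 1.0000: CF_t = 31.500000, DF = 0.947188, PV = 29.836432
  t = 1.5000: CF_t = 31.500000, DF = 0.921838, PV = 29.037890
  t = 2.0000: CF_t = 31.500000, DF = 0.897166, PV = 28.260721
  t = 2.5000: CF_t = 31.500000, DF = 0.873154, PV = 27.504351
  t = 3.0000: CF_t = 31.500000, DF = 0.849785, PV = 26.768225
  t = 3.5000: CF_t = 31.500000, DF = 0.827041, PV = 26.051800
  t = 4.0000: CF_t = 31.500000, DF = 0.804906, PV = 25.354550
  t = 4.5000: CF_t = 31.500000, DF = 0.783364, PV = 24.675961
  t = 5.0000: CF_t = 1031.500000, DF = 0.762398, PV = 786.413440
Price P = sum_t PV_t = 1034.560305
Macaulay numerator sum_t t * PV_t:
  t * PV_t at t = 0.5000: 15.328467
  t * PV_t at t = 1.0000: 29.836432
  t * PV_t at t = 1.5000: 43.556836
  t * PV_t at t = 2.0000: 56.521441
  t * PV_t at t = 2.5000: 68.760877
  t * PV_t at t = 3.0000: 80.304674
  t * PV_t at t = 3.5000: 91.181301
  t * PV_t at t = 4.0000: 101.418201
  t * PV_t at t = 4.5000: 111.041825
  t * PV_t at t = 5.0000: 3932.067198
Macaulay duration D = (sum_t t * PV_t) / P = 4530.017253 / 1034.560305 = 4.378688


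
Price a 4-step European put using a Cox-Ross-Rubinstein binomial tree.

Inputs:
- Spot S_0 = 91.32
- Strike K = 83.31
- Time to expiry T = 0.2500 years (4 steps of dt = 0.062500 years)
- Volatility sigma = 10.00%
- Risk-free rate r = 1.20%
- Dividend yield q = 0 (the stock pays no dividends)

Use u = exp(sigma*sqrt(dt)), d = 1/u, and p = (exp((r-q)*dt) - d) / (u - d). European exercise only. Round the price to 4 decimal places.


dt = T/N = 0.062500
u = exp(sigma*sqrt(dt)) = 1.025315; d = 1/u = 0.975310
p = (exp((r-q)*dt) - d) / (u - d) = 0.508754
Discount per step: exp(-r*dt) = 0.999250
Stock lattice S(k, i) with i counting down-moves:
  k=0: S(0,0) = 91.3200
  k=1: S(1,0) = 93.6318; S(1,1) = 89.0653
  k=2: S(2,0) = 96.0021; S(2,1) = 91.3200; S(2,2) = 86.8663
  k=3: S(3,0) = 98.4324; S(3,1) = 93.6318; S(3,2) = 89.0653; S(3,3) = 84.7215
  k=4: S(4,0) = 100.9242; S(4,1) = 96.0021; S(4,2) = 91.3200; S(4,3) = 86.8663; S(4,4) = 82.6298
Terminal payoffs V(N, i) = max(K - S_T, 0):
  V(4,0) = 0.000000; V(4,1) = 0.000000; V(4,2) = 0.000000; V(4,3) = 0.000000; V(4,4) = 0.680247
Backward induction: V(k, i) = exp(-r*dt) * [p * V(k+1, i) + (1-p) * V(k+1, i+1)].
  V(3,0) = exp(-r*dt) * [p*0.000000 + (1-p)*0.000000] = 0.000000
  V(3,1) = exp(-r*dt) * [p*0.000000 + (1-p)*0.000000] = 0.000000
  V(3,2) = exp(-r*dt) * [p*0.000000 + (1-p)*0.000000] = 0.000000
  V(3,3) = exp(-r*dt) * [p*0.000000 + (1-p)*0.680247] = 0.333918
  V(2,0) = exp(-r*dt) * [p*0.000000 + (1-p)*0.000000] = 0.000000
  V(2,1) = exp(-r*dt) * [p*0.000000 + (1-p)*0.000000] = 0.000000
  V(2,2) = exp(-r*dt) * [p*0.000000 + (1-p)*0.333918] = 0.163913
  V(1,0) = exp(-r*dt) * [p*0.000000 + (1-p)*0.000000] = 0.000000
  V(1,1) = exp(-r*dt) * [p*0.000000 + (1-p)*0.163913] = 0.080461
  V(0,0) = exp(-r*dt) * [p*0.000000 + (1-p)*0.080461] = 0.039496

Answer: Price = V(0,0) = 0.0395


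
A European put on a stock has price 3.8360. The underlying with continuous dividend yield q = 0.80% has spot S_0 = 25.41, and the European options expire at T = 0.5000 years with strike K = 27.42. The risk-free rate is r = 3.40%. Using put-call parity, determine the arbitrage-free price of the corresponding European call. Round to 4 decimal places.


Answer: Call price = 2.1868

Derivation:
Put-call parity: C - P = S_0 * exp(-qT) - K * exp(-rT).
S_0 * exp(-qT) = 25.4100 * 0.99600799 = 25.30856301
K * exp(-rT) = 27.4200 * 0.98314368 = 26.95779983
C = P + S*exp(-qT) - K*exp(-rT)
C = 3.8360 + 25.30856301 - 26.95779983 = 2.1868


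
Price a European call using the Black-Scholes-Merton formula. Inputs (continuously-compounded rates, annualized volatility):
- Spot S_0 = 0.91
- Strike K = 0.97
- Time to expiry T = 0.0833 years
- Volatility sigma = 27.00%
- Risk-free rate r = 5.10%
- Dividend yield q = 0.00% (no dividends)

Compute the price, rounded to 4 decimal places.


Answer: Price = 0.0093

Derivation:
d1 = (ln(S/K) + (r - q + 0.5*sigma^2) * T) / (sigma * sqrt(T)) = -0.72589869
d2 = d1 - sigma * sqrt(T) = -0.80382539
exp(-rT) = 0.99576071; exp(-qT) = 1.00000000
C = S_0 * exp(-qT) * N(d1) - K * exp(-rT) * N(d2)
N(d1) = 0.23395044; N(d2) = 0.21074891
C = 0.9100 * 1.00000000 * 0.23395044 - 0.9700 * 0.99576071 * 0.21074891 = 0.0093


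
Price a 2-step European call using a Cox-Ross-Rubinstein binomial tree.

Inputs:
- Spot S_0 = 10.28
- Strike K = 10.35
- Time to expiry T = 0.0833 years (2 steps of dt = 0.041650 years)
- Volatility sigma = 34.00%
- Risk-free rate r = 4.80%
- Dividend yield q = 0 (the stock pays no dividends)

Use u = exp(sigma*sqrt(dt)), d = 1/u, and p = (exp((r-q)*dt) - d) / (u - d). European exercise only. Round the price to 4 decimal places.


dt = T/N = 0.041650
u = exp(sigma*sqrt(dt)) = 1.071852; d = 1/u = 0.932964
p = (exp((r-q)*dt) - d) / (u - d) = 0.497069
Discount per step: exp(-r*dt) = 0.998003
Stock lattice S(k, i) with i counting down-moves:
  k=0: S(0,0) = 10.2800
  k=1: S(1,0) = 11.0186; S(1,1) = 9.5909
  k=2: S(2,0) = 11.8104; S(2,1) = 10.2800; S(2,2) = 8.9479
Terminal payoffs V(N, i) = max(S_T - K, 0):
  V(2,0) = 1.460358; V(2,1) = 0.000000; V(2,2) = 0.000000
Backward induction: V(k, i) = exp(-r*dt) * [p * V(k+1, i) + (1-p) * V(k+1, i+1)].
  V(1,0) = exp(-r*dt) * [p*1.460358 + (1-p)*0.000000] = 0.724448
  V(1,1) = exp(-r*dt) * [p*0.000000 + (1-p)*0.000000] = 0.000000
  V(0,0) = exp(-r*dt) * [p*0.724448 + (1-p)*0.000000] = 0.359381

Answer: Price = V(0,0) = 0.3594


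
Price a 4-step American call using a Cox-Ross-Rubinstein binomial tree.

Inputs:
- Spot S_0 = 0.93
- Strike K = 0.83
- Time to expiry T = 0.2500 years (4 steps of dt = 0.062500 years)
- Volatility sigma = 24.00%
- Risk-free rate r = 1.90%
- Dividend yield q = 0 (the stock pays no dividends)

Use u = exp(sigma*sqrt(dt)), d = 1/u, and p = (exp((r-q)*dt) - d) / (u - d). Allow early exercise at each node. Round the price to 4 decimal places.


dt = T/N = 0.062500
u = exp(sigma*sqrt(dt)) = 1.061837; d = 1/u = 0.941765
p = (exp((r-q)*dt) - d) / (u - d) = 0.494900
Discount per step: exp(-r*dt) = 0.998813
Stock lattice S(k, i) with i counting down-moves:
  k=0: S(0,0) = 0.9300
  k=1: S(1,0) = 0.9875; S(1,1) = 0.8758
  k=2: S(2,0) = 1.0486; S(2,1) = 0.9300; S(2,2) = 0.8248
  k=3: S(3,0) = 1.1134; S(3,1) = 0.9875; S(3,2) = 0.8758; S(3,3) = 0.7768
  k=4: S(4,0) = 1.1823; S(4,1) = 1.0486; S(4,2) = 0.9300; S(4,3) = 0.8248; S(4,4) = 0.7316
Terminal payoffs V(N, i) = max(S_T - K, 0):
  V(4,0) = 0.352262; V(4,1) = 0.218572; V(4,2) = 0.100000; V(4,3) = 0.000000; V(4,4) = 0.000000
Backward induction: V(k, i) = exp(-r*dt) * [p * V(k+1, i) + (1-p) * V(k+1, i+1)]; then take max(V_cont, immediate exercise) for American.
  V(3,0) = exp(-r*dt) * [p*0.352262 + (1-p)*0.218572] = 0.284397; exercise = 0.283412; V(3,0) = max -> 0.284397
  V(3,1) = exp(-r*dt) * [p*0.218572 + (1-p)*0.100000] = 0.158493; exercise = 0.157508; V(3,1) = max -> 0.158493
  V(3,2) = exp(-r*dt) * [p*0.100000 + (1-p)*0.000000] = 0.049431; exercise = 0.045841; V(3,2) = max -> 0.049431
  V(3,3) = exp(-r*dt) * [p*0.000000 + (1-p)*0.000000] = 0.000000; exercise = 0.000000; V(3,3) = max -> 0.000000
  V(2,0) = exp(-r*dt) * [p*0.284397 + (1-p)*0.158493] = 0.220541; exercise = 0.218572; V(2,0) = max -> 0.220541
  V(2,1) = exp(-r*dt) * [p*0.158493 + (1-p)*0.049431] = 0.103283; exercise = 0.100000; V(2,1) = max -> 0.103283
  V(2,2) = exp(-r*dt) * [p*0.049431 + (1-p)*0.000000] = 0.024435; exercise = 0.000000; V(2,2) = max -> 0.024435
  V(1,0) = exp(-r*dt) * [p*0.220541 + (1-p)*0.103283] = 0.161123; exercise = 0.157508; V(1,0) = max -> 0.161123
  V(1,1) = exp(-r*dt) * [p*0.103283 + (1-p)*0.024435] = 0.063381; exercise = 0.045841; V(1,1) = max -> 0.063381
  V(0,0) = exp(-r*dt) * [p*0.161123 + (1-p)*0.063381] = 0.111621; exercise = 0.100000; V(0,0) = max -> 0.111621

Answer: Price = V(0,0) = 0.1116


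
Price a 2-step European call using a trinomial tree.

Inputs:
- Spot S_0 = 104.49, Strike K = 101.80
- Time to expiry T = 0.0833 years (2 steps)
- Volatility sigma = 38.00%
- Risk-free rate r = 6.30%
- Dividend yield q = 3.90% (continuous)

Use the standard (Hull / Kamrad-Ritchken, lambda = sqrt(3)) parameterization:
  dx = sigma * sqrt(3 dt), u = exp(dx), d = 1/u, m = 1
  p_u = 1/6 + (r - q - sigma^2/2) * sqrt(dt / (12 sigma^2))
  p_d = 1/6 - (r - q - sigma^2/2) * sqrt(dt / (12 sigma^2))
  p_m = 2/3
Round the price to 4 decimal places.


Answer: Price = V(0,0) = 5.9571

Derivation:
dt = T/N = 0.041650; dx = sigma*sqrt(3*dt) = 0.134323
u = exp(dx) = 1.143763; d = 1/u = 0.874307
p_u = 0.159194, p_m = 0.666667, p_d = 0.174139
Discount per step: exp(-r*dt) = 0.997379
Stock lattice S(k, j) with j the centered position index:
  k=0: S(0,+0) = 104.4900
  k=1: S(1,-1) = 91.3564; S(1,+0) = 104.4900; S(1,+1) = 119.5118
  k=2: S(2,-2) = 79.8735; S(2,-1) = 91.3564; S(2,+0) = 104.4900; S(2,+1) = 119.5118; S(2,+2) = 136.6931
Terminal payoffs V(N, j) = max(S_T - K, 0):
  V(2,-2) = 0.000000; V(2,-1) = 0.000000; V(2,+0) = 2.690000; V(2,+1) = 17.711761; V(2,+2) = 34.893091
Backward induction: V(k, j) = exp(-r*dt) * [p_u * V(k+1, j+1) + p_m * V(k+1, j) + p_d * V(k+1, j-1)]
  V(1,-1) = exp(-r*dt) * [p_u*2.690000 + p_m*0.000000 + p_d*0.000000] = 0.427109
  V(1,+0) = exp(-r*dt) * [p_u*17.711761 + p_m*2.690000 + p_d*0.000000] = 4.600850
  V(1,+1) = exp(-r*dt) * [p_u*34.893091 + p_m*17.711761 + p_d*2.690000] = 17.784318
  V(0,+0) = exp(-r*dt) * [p_u*17.784318 + p_m*4.600850 + p_d*0.427109] = 5.957113


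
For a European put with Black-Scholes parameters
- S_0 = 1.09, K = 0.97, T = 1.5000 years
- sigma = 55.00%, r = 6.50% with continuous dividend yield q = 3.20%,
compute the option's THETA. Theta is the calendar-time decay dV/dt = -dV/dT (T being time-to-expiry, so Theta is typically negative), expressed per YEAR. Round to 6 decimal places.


d1 = 0.5834415921; d2 = -0.0901680872
phi(d1) = 0.3365055695; exp(-qT) = 0.9531337871; exp(-rT) = 0.9071023416
Theta = -S*exp(-qT)*phi(d1)*sigma/(2*sqrt(T)) + r*K*exp(-rT)*N(-d2) - q*S*exp(-qT)*N(-d1)
N(-d1) = 0.2797980328; N(-d2) = 0.5359231781; sqrt(T) = 1.2247448714
Term 1 = -1.0900 * 0.9531337871 * 0.3365055695 * 0.5500 / (2 * 1.2247448714) = -0.0784981974
Term 2 = 0.0650 * 0.9700 * 0.9071023416 * 0.5359231781 = 0.0306509486
Term 3 = -0.0320 * 1.0900 * 0.9531337871 * 0.2797980328 = -0.0093019714
Theta = -0.0784981974 + (0.0306509486) + (-0.0093019714) = -0.057149

Answer: Theta = -0.057149


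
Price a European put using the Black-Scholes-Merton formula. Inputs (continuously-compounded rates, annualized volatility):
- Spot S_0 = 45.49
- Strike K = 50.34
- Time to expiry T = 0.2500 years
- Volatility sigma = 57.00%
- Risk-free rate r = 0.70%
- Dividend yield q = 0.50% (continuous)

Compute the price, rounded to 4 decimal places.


Answer: Price = 8.1637

Derivation:
d1 = (ln(S/K) + (r - q + 0.5*sigma^2) * T) / (sigma * sqrt(T)) = -0.21121041
d2 = d1 - sigma * sqrt(T) = -0.49621041
exp(-rT) = 0.99825153; exp(-qT) = 0.99875078
P = K * exp(-rT) * N(-d2) - S_0 * exp(-qT) * N(-d1)
N(-d1) = 0.58363846; N(-d2) = 0.69012702
P = 50.3400 * 0.99825153 * 0.69012702 - 45.4900 * 0.99875078 * 0.58363846 = 8.1637


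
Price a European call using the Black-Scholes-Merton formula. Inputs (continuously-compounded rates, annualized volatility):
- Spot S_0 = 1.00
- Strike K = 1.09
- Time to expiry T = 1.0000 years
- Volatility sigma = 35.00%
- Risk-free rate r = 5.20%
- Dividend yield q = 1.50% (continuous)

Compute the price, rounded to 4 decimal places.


Answer: Price = 0.1168

Derivation:
d1 = (ln(S/K) + (r - q + 0.5*sigma^2) * T) / (sigma * sqrt(T)) = 0.03449230
d2 = d1 - sigma * sqrt(T) = -0.31550770
exp(-rT) = 0.94932887; exp(-qT) = 0.98511194
C = S_0 * exp(-qT) * N(d1) - K * exp(-rT) * N(d2)
N(d1) = 0.51375771; N(d2) = 0.37618810
C = 1.0000 * 0.98511194 * 0.51375771 - 1.0900 * 0.94932887 * 0.37618810 = 0.1168


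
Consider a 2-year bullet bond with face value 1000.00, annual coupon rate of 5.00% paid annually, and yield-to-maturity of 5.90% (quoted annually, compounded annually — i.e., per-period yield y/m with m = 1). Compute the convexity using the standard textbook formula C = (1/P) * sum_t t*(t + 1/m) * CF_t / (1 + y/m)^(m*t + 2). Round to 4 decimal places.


Answer: Convexity = 5.1788

Derivation:
Coupon per period c = face * coupon_rate / m = 50.000000
Periods per year m = 1; per-period yield y/m = 0.059000
Number of cashflows N = 2
Cashflows (t years, CF_t, discount factor 1/(1+y/m)^(m*t), PV):
  t = 1.0000: CF_t = 50.000000, DF = 0.944287, PV = 47.214353
  t = 2.0000: CF_t = 1050.000000, DF = 0.891678, PV = 936.261961
Price P = sum_t PV_t = 983.476314
Convexity numerator sum_t t*(t + 1/m) * CF_t / (1+y/m)^(m*t + 2):
  t = 1.0000: term = 84.200005
  t = 2.0000: term = 5009.065481
Convexity = (1/P) * sum = 5093.265486 / 983.476314 = 5.178839


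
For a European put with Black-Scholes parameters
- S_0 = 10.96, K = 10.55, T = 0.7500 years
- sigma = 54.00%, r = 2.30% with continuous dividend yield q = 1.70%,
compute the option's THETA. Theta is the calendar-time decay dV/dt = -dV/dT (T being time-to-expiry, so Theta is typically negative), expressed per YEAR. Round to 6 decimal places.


d1 = 0.3249763997; d2 = -0.1426773183
phi(d1) = 0.3784227344; exp(-qT) = 0.9873309369; exp(-rT) = 0.9828979294
Theta = -S*exp(-qT)*phi(d1)*sigma/(2*sqrt(T)) + r*K*exp(-rT)*N(-d2) - q*S*exp(-qT)*N(-d1)
N(-d1) = 0.3725994667; N(-d2) = 0.5567274846; sqrt(T) = 0.8660254038
Term 1 = -10.9600 * 0.9873309369 * 0.3784227344 * 0.5400 / (2 * 0.8660254038) = -1.2766846933
Term 2 = 0.0230 * 10.5500 * 0.9828979294 * 0.5567274846 = 0.1327796067
Term 3 = -0.0170 * 10.9600 * 0.9873309369 * 0.3725994667 = -0.0685432117
Theta = -1.2766846933 + (0.1327796067) + (-0.0685432117) = -1.212448

Answer: Theta = -1.212448


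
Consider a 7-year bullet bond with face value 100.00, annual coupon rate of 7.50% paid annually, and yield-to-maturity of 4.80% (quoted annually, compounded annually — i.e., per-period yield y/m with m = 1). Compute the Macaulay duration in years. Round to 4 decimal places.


Coupon per period c = face * coupon_rate / m = 7.500000
Periods per year m = 1; per-period yield y/m = 0.048000
Number of cashflows N = 7
Cashflows (t years, CF_t, discount factor 1/(1+y/m)^(m*t), PV):
  t = 1.0000: CF_t = 7.500000, DF = 0.954198, PV = 7.156489
  t = 2.0000: CF_t = 7.500000, DF = 0.910495, PV = 6.828710
  t = 3.0000: CF_t = 7.500000, DF = 0.868793, PV = 6.515945
  t = 4.0000: CF_t = 7.500000, DF = 0.829001, PV = 6.217505
  t = 5.0000: CF_t = 7.500000, DF = 0.791031, PV = 5.932734
  t = 6.0000: CF_t = 7.500000, DF = 0.754801, PV = 5.661005
  t = 7.0000: CF_t = 107.500000, DF = 0.720230, PV = 77.424692
Price P = sum_t PV_t = 115.737080
Macaulay numerator sum_t t * PV_t:
  t * PV_t at t = 1.0000: 7.156489
  t * PV_t at t = 2.0000: 13.657421
  t * PV_t at t = 3.0000: 19.547835
  t * PV_t at t = 4.0000: 24.870019
  t * PV_t at t = 5.0000: 29.663668
  t * PV_t at t = 6.0000: 33.966032
  t * PV_t at t = 7.0000: 541.972843
Macaulay duration D = (sum_t t * PV_t) / P = 670.834308 / 115.737080 = 5.796192

Answer: Macaulay duration = 5.7962 years


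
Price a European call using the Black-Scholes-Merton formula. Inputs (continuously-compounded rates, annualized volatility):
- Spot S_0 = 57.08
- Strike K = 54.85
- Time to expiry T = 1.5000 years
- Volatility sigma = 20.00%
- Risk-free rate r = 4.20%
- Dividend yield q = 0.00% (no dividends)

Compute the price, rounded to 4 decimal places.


d1 = (ln(S/K) + (r - q + 0.5*sigma^2) * T) / (sigma * sqrt(T)) = 0.54236441
d2 = d1 - sigma * sqrt(T) = 0.29741544
exp(-rT) = 0.93894347; exp(-qT) = 1.00000000
C = S_0 * exp(-qT) * N(d1) - K * exp(-rT) * N(d2)
N(d1) = 0.70621625; N(d2) = 0.61692532
C = 57.0800 * 1.00000000 * 0.70621625 - 54.8500 * 0.93894347 * 0.61692532 = 8.5385

Answer: Price = 8.5385


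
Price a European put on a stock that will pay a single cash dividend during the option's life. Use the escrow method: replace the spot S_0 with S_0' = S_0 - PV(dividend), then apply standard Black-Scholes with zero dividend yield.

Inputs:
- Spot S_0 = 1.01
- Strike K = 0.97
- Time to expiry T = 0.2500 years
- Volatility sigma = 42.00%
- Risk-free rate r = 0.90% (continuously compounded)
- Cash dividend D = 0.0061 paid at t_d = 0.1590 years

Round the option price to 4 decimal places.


Answer: Price = 0.0656

Derivation:
PV(D) = D * exp(-r * t_d) = 0.0061 * 0.99857002 = 0.00609128
S_0' = S_0 - PV(D) = 1.0100 - 0.00609128 = 1.00390872
d1 = (ln(S_0'/K) + (r + sigma^2/2)*T) / (sigma*sqrt(T)) = 0.27933481
d2 = d1 - sigma*sqrt(T) = 0.06933481
exp(-rT) = 0.99775253
N(-d1) = 0.38999395; N(-d2) = 0.47236156
P = K * exp(-rT) * N(-d2) - S_0' * N(-d1) = 0.9700 * 0.99775253 * 0.47236156 - 1.00390872 * 0.38999395 = 0.0656


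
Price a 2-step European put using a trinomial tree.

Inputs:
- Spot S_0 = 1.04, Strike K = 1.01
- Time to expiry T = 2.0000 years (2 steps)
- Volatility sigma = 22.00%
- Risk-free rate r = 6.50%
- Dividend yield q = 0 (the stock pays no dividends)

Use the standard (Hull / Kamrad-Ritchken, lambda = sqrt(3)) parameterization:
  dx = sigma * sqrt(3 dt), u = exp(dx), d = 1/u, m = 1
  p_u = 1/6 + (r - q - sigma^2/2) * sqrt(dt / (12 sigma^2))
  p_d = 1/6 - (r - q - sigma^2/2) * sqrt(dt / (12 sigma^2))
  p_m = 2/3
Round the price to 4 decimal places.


Answer: Price = V(0,0) = 0.0456

Derivation:
dt = T/N = 1.000000; dx = sigma*sqrt(3*dt) = 0.381051
u = exp(dx) = 1.463823; d = 1/u = 0.683143
p_u = 0.220203, p_m = 0.666667, p_d = 0.113131
Discount per step: exp(-r*dt) = 0.937067
Stock lattice S(k, j) with j the centered position index:
  k=0: S(0,+0) = 1.0400
  k=1: S(1,-1) = 0.7105; S(1,+0) = 1.0400; S(1,+1) = 1.5224
  k=2: S(2,-2) = 0.4854; S(2,-1) = 0.7105; S(2,+0) = 1.0400; S(2,+1) = 1.5224; S(2,+2) = 2.2285
Terminal payoffs V(N, j) = max(K - S_T, 0):
  V(2,-2) = 0.524648; V(2,-1) = 0.299531; V(2,+0) = 0.000000; V(2,+1) = 0.000000; V(2,+2) = 0.000000
Backward induction: V(k, j) = exp(-r*dt) * [p_u * V(k+1, j+1) + p_m * V(k+1, j) + p_d * V(k+1, j-1)]
  V(1,-1) = exp(-r*dt) * [p_u*0.000000 + p_m*0.299531 + p_d*0.524648] = 0.242739
  V(1,+0) = exp(-r*dt) * [p_u*0.000000 + p_m*0.000000 + p_d*0.299531] = 0.031754
  V(1,+1) = exp(-r*dt) * [p_u*0.000000 + p_m*0.000000 + p_d*0.000000] = 0.000000
  V(0,+0) = exp(-r*dt) * [p_u*0.000000 + p_m*0.031754 + p_d*0.242739] = 0.045570


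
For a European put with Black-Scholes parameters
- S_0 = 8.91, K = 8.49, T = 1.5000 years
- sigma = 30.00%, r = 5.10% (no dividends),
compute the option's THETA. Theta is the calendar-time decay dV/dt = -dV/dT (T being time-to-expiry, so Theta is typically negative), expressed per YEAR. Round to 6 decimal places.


Answer: Theta = -0.203928

Derivation:
d1 = 0.5233341399; d2 = 0.1559106785
phi(d1) = 0.3478869027; exp(-qT) = 1.0000000000; exp(-rT) = 0.9263529143
Theta = -S*exp(-qT)*phi(d1)*sigma/(2*sqrt(T)) + r*K*exp(-rT)*N(-d2) - q*S*exp(-qT)*N(-d1)
N(-d1) = 0.3003708736; N(-d2) = 0.4380517140; sqrt(T) = 1.2247448714
Term 1 = -8.9100 * 1.0000000000 * 0.3478869027 * 0.3000 / (2 * 1.2247448714) = -0.3796307756
Term 2 = 0.0510 * 8.4900 * 0.9263529143 * 0.4380517140 = 0.1757032207
Term 3 = 0 (no dividend yield, q = 0)
Theta = -0.3796307756 + (0.1757032207) + (0.0000000000) = -0.203928


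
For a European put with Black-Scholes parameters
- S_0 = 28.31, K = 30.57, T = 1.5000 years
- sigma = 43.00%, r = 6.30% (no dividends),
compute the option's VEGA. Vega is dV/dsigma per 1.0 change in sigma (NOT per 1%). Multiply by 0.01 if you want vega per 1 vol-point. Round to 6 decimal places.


d1 = 0.2969217601; d2 = -0.2297185346
phi(d1) = 0.3817383705; exp(-qT) = 1.0000000000; exp(-rT) = 0.9098277346
Vega = S * exp(-qT) * phi(d1) * sqrt(T) = 28.3100 * 1.0000000000 * 0.3817383705 * 1.2247448714 = 13.235834

Answer: Vega = 13.235834


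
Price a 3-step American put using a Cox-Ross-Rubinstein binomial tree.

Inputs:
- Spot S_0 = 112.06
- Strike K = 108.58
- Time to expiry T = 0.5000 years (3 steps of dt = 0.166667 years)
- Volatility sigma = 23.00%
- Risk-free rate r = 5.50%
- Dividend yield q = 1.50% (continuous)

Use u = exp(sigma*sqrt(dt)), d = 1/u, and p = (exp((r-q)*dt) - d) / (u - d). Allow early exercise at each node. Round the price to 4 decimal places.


Answer: Price = V(0,0) = 5.2275

Derivation:
dt = T/N = 0.166667
u = exp(sigma*sqrt(dt)) = 1.098447; d = 1/u = 0.910376
p = (exp((r-q)*dt) - d) / (u - d) = 0.512109
Discount per step: exp(-r*dt) = 0.990875
Stock lattice S(k, i) with i counting down-moves:
  k=0: S(0,0) = 112.0600
  k=1: S(1,0) = 123.0919; S(1,1) = 102.0168
  k=2: S(2,0) = 135.2099; S(2,1) = 112.0600; S(2,2) = 92.8737
  k=3: S(3,0) = 148.5209; S(3,1) = 123.0919; S(3,2) = 102.0168; S(3,3) = 84.5500
Terminal payoffs V(N, i) = max(K - S_T, 0):
  V(3,0) = 0.000000; V(3,1) = 0.000000; V(3,2) = 6.563217; V(3,3) = 24.029996
Backward induction: V(k, i) = exp(-r*dt) * [p * V(k+1, i) + (1-p) * V(k+1, i+1)]; then take max(V_cont, immediate exercise) for American.
  V(2,0) = exp(-r*dt) * [p*0.000000 + (1-p)*0.000000] = 0.000000; exercise = 0.000000; V(2,0) = max -> 0.000000
  V(2,1) = exp(-r*dt) * [p*0.000000 + (1-p)*6.563217] = 3.172915; exercise = 0.000000; V(2,1) = max -> 3.172915
  V(2,2) = exp(-r*dt) * [p*6.563217 + (1-p)*24.029996] = 14.947451; exercise = 15.706326; V(2,2) = max -> 15.706326
  V(1,0) = exp(-r*dt) * [p*0.000000 + (1-p)*3.172915] = 1.533911; exercise = 0.000000; V(1,0) = max -> 1.533911
  V(1,1) = exp(-r*dt) * [p*3.172915 + (1-p)*15.706326] = 9.203102; exercise = 6.563217; V(1,1) = max -> 9.203102
  V(0,0) = exp(-r*dt) * [p*1.533911 + (1-p)*9.203102] = 5.227500; exercise = 0.000000; V(0,0) = max -> 5.227500


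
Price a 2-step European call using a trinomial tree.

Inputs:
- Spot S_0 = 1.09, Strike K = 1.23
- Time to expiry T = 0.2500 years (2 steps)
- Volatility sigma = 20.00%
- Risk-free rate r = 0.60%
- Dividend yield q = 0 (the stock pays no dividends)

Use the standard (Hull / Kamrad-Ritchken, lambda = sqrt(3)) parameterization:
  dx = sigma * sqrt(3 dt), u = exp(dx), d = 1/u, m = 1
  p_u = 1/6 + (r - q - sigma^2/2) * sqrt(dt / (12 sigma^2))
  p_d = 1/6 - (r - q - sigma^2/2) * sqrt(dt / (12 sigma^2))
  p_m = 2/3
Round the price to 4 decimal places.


Answer: Price = V(0,0) = 0.0046

Derivation:
dt = T/N = 0.125000; dx = sigma*sqrt(3*dt) = 0.122474
u = exp(dx) = 1.130290; d = 1/u = 0.884728
p_u = 0.159522, p_m = 0.666667, p_d = 0.173811
Discount per step: exp(-r*dt) = 0.999250
Stock lattice S(k, j) with j the centered position index:
  k=0: S(0,+0) = 1.0900
  k=1: S(1,-1) = 0.9644; S(1,+0) = 1.0900; S(1,+1) = 1.2320
  k=2: S(2,-2) = 0.8532; S(2,-1) = 0.9644; S(2,+0) = 1.0900; S(2,+1) = 1.2320; S(2,+2) = 1.3925
Terminal payoffs V(N, j) = max(S_T - K, 0):
  V(2,-2) = 0.000000; V(2,-1) = 0.000000; V(2,+0) = 0.000000; V(2,+1) = 0.002016; V(2,+2) = 0.162536
Backward induction: V(k, j) = exp(-r*dt) * [p_u * V(k+1, j+1) + p_m * V(k+1, j) + p_d * V(k+1, j-1)]
  V(1,-1) = exp(-r*dt) * [p_u*0.000000 + p_m*0.000000 + p_d*0.000000] = 0.000000
  V(1,+0) = exp(-r*dt) * [p_u*0.002016 + p_m*0.000000 + p_d*0.000000] = 0.000321
  V(1,+1) = exp(-r*dt) * [p_u*0.162536 + p_m*0.002016 + p_d*0.000000] = 0.027252
  V(0,+0) = exp(-r*dt) * [p_u*0.027252 + p_m*0.000321 + p_d*0.000000] = 0.004558


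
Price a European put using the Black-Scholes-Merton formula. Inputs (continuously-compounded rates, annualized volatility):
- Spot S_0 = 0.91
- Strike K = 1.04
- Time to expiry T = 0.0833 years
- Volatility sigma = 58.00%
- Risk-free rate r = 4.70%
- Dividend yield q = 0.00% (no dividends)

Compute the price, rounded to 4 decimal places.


d1 = (ln(S/K) + (r - q + 0.5*sigma^2) * T) / (sigma * sqrt(T)) = -0.69060067
d2 = d1 - sigma * sqrt(T) = -0.85799876
exp(-rT) = 0.99609255; exp(-qT) = 1.00000000
P = K * exp(-rT) * N(-d2) - S_0 * exp(-qT) * N(-d1)
N(-d1) = 0.75509174; N(-d2) = 0.80455343
P = 1.0400 * 0.99609255 * 0.80455343 - 0.9100 * 1.00000000 * 0.75509174 = 0.1463

Answer: Price = 0.1463


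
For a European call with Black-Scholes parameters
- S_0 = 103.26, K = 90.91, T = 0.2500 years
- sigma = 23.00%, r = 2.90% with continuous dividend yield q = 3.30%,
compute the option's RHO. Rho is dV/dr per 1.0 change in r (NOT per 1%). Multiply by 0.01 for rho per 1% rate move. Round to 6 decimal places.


Answer: Rho = 19.205184

Derivation:
d1 = 1.1564571593; d2 = 1.0414571593
phi(d1) = 0.2044084433; exp(-qT) = 0.9917839379; exp(-rT) = 0.9927762179
N(d2) = 0.8511682869
Rho = K*T*exp(-rT)*N(d2) = 90.9100 * 0.2500 * 0.9927762179 * 0.8511682869 = 19.205184


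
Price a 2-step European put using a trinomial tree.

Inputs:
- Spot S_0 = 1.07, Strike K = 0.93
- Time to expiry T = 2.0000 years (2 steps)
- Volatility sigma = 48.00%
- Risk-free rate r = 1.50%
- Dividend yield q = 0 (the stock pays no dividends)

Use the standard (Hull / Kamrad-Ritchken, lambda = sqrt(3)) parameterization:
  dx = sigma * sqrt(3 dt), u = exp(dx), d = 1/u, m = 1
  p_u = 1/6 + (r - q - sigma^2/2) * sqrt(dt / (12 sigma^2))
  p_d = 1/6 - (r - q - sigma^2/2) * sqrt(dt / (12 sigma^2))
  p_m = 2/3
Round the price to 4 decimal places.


Answer: Price = V(0,0) = 0.1726

Derivation:
dt = T/N = 1.000000; dx = sigma*sqrt(3*dt) = 0.831384
u = exp(dx) = 2.296496; d = 1/u = 0.435446
p_u = 0.106406, p_m = 0.666667, p_d = 0.226928
Discount per step: exp(-r*dt) = 0.985112
Stock lattice S(k, j) with j the centered position index:
  k=0: S(0,+0) = 1.0700
  k=1: S(1,-1) = 0.4659; S(1,+0) = 1.0700; S(1,+1) = 2.4573
  k=2: S(2,-2) = 0.2029; S(2,-1) = 0.4659; S(2,+0) = 1.0700; S(2,+1) = 2.4573; S(2,+2) = 5.6431
Terminal payoffs V(N, j) = max(K - S_T, 0):
  V(2,-2) = 0.727114; V(2,-1) = 0.464073; V(2,+0) = 0.000000; V(2,+1) = 0.000000; V(2,+2) = 0.000000
Backward induction: V(k, j) = exp(-r*dt) * [p_u * V(k+1, j+1) + p_m * V(k+1, j) + p_d * V(k+1, j-1)]
  V(1,-1) = exp(-r*dt) * [p_u*0.000000 + p_m*0.464073 + p_d*0.727114] = 0.467321
  V(1,+0) = exp(-r*dt) * [p_u*0.000000 + p_m*0.000000 + p_d*0.464073] = 0.103743
  V(1,+1) = exp(-r*dt) * [p_u*0.000000 + p_m*0.000000 + p_d*0.000000] = 0.000000
  V(0,+0) = exp(-r*dt) * [p_u*0.000000 + p_m*0.103743 + p_d*0.467321] = 0.172602


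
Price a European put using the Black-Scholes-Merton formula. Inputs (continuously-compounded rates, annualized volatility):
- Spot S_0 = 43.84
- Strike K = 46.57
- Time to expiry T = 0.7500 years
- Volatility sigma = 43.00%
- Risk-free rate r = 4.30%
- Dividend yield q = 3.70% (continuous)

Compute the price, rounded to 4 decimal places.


Answer: Price = 7.7774

Derivation:
d1 = (ln(S/K) + (r - q + 0.5*sigma^2) * T) / (sigma * sqrt(T)) = 0.03605777
d2 = d1 - sigma * sqrt(T) = -0.33633316
exp(-rT) = 0.96826449; exp(-qT) = 0.97263149
P = K * exp(-rT) * N(-d2) - S_0 * exp(-qT) * N(-d1)
N(-d1) = 0.48561815; N(-d2) = 0.63169017
P = 46.5700 * 0.96826449 * 0.63169017 - 43.8400 * 0.97263149 * 0.48561815 = 7.7774


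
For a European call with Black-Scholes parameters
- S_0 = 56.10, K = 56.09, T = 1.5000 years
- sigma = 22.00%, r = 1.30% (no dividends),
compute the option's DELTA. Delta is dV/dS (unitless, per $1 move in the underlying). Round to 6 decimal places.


d1 = 0.2077548421; d2 = -0.0616890297
phi(d1) = 0.3904249294; exp(-qT) = 1.0000000000; exp(-rT) = 0.9806888952
N(d1) = 0.5822898030
Delta = exp(-qT) * N(d1) = 1.0000000000 * 0.5822898030 = 0.582290

Answer: Delta = 0.582290


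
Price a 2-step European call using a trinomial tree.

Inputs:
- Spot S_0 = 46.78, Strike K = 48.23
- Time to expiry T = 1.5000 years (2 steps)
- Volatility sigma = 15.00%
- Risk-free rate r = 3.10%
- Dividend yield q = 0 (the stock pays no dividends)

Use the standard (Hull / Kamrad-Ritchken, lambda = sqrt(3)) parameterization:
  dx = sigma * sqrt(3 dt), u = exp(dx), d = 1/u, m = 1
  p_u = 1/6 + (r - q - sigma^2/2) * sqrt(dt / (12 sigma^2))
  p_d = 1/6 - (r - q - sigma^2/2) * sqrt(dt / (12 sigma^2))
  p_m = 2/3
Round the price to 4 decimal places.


dt = T/N = 0.750000; dx = sigma*sqrt(3*dt) = 0.225000
u = exp(dx) = 1.252323; d = 1/u = 0.798516
p_u = 0.199583, p_m = 0.666667, p_d = 0.133750
Discount per step: exp(-r*dt) = 0.977018
Stock lattice S(k, j) with j the centered position index:
  k=0: S(0,+0) = 46.7800
  k=1: S(1,-1) = 37.3546; S(1,+0) = 46.7800; S(1,+1) = 58.5837
  k=2: S(2,-2) = 29.8282; S(2,-1) = 37.3546; S(2,+0) = 46.7800; S(2,+1) = 58.5837; S(2,+2) = 73.3656
Terminal payoffs V(N, j) = max(S_T - K, 0):
  V(2,-2) = 0.000000; V(2,-1) = 0.000000; V(2,+0) = 0.000000; V(2,+1) = 10.353657; V(2,+2) = 25.135644
Backward induction: V(k, j) = exp(-r*dt) * [p_u * V(k+1, j+1) + p_m * V(k+1, j) + p_d * V(k+1, j-1)]
  V(1,-1) = exp(-r*dt) * [p_u*0.000000 + p_m*0.000000 + p_d*0.000000] = 0.000000
  V(1,+0) = exp(-r*dt) * [p_u*10.353657 + p_m*0.000000 + p_d*0.000000] = 2.018927
  V(1,+1) = exp(-r*dt) * [p_u*25.135644 + p_m*10.353657 + p_d*0.000000] = 11.645171
  V(0,+0) = exp(-r*dt) * [p_u*11.645171 + p_m*2.018927 + p_d*0.000000] = 3.585787

Answer: Price = V(0,0) = 3.5858


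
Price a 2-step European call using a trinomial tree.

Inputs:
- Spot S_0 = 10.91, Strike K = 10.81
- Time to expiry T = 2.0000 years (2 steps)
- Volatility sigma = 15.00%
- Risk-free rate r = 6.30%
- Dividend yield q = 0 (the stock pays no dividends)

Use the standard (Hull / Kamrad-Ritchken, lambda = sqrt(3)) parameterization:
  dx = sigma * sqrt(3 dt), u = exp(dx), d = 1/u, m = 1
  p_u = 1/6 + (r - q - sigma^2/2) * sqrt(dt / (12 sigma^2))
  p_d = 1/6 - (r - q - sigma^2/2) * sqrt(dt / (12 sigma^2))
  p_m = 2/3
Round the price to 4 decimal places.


Answer: Price = V(0,0) = 1.5576

Derivation:
dt = T/N = 1.000000; dx = sigma*sqrt(3*dt) = 0.259808
u = exp(dx) = 1.296681; d = 1/u = 0.771200
p_u = 0.266260, p_m = 0.666667, p_d = 0.067074
Discount per step: exp(-r*dt) = 0.938943
Stock lattice S(k, j) with j the centered position index:
  k=0: S(0,+0) = 10.9100
  k=1: S(1,-1) = 8.4138; S(1,+0) = 10.9100; S(1,+1) = 14.1468
  k=2: S(2,-2) = 6.4887; S(2,-1) = 8.4138; S(2,+0) = 10.9100; S(2,+1) = 14.1468; S(2,+2) = 18.3439
Terminal payoffs V(N, j) = max(S_T - K, 0):
  V(2,-2) = 0.000000; V(2,-1) = 0.000000; V(2,+0) = 0.100000; V(2,+1) = 3.336785; V(2,+2) = 7.533862
Backward induction: V(k, j) = exp(-r*dt) * [p_u * V(k+1, j+1) + p_m * V(k+1, j) + p_d * V(k+1, j-1)]
  V(1,-1) = exp(-r*dt) * [p_u*0.100000 + p_m*0.000000 + p_d*0.000000] = 0.025000
  V(1,+0) = exp(-r*dt) * [p_u*3.336785 + p_m*0.100000 + p_d*0.000000] = 0.896802
  V(1,+1) = exp(-r*dt) * [p_u*7.533862 + p_m*3.336785 + p_d*0.100000] = 3.978486
  V(0,+0) = exp(-r*dt) * [p_u*3.978486 + p_m*0.896802 + p_d*0.025000] = 1.557571


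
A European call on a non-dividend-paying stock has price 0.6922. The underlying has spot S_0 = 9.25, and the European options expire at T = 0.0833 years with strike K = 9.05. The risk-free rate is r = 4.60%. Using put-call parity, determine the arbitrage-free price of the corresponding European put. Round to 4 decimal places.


Put-call parity: C - P = S_0 * exp(-qT) - K * exp(-rT).
S_0 * exp(-qT) = 9.2500 * 1.00000000 = 9.25000000
K * exp(-rT) = 9.0500 * 0.99617553 = 9.01538856
P = C - S*exp(-qT) + K*exp(-rT)
P = 0.6922 - 9.25000000 + 9.01538856 = 0.4576

Answer: Put price = 0.4576


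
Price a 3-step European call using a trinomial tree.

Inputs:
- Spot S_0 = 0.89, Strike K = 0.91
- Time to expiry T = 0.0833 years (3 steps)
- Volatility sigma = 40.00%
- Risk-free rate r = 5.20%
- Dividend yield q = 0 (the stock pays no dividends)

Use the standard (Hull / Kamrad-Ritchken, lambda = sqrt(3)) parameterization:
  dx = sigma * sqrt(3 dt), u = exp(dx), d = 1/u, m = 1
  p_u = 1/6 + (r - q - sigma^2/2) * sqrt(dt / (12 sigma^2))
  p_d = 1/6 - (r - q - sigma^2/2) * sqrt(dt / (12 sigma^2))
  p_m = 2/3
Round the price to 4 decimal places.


dt = T/N = 0.027767; dx = sigma*sqrt(3*dt) = 0.115447
u = exp(dx) = 1.122375; d = 1/u = 0.890968
p_u = 0.163299, p_m = 0.666667, p_d = 0.170034
Discount per step: exp(-r*dt) = 0.998557
Stock lattice S(k, j) with j the centered position index:
  k=0: S(0,+0) = 0.8900
  k=1: S(1,-1) = 0.7930; S(1,+0) = 0.8900; S(1,+1) = 0.9989
  k=2: S(2,-2) = 0.7065; S(2,-1) = 0.7930; S(2,+0) = 0.8900; S(2,+1) = 0.9989; S(2,+2) = 1.1212
  k=3: S(3,-3) = 0.6295; S(3,-2) = 0.7065; S(3,-1) = 0.7930; S(3,+0) = 0.8900; S(3,+1) = 0.9989; S(3,+2) = 1.1212; S(3,+3) = 1.2584
Terminal payoffs V(N, j) = max(S_T - K, 0):
  V(3,-3) = 0.000000; V(3,-2) = 0.000000; V(3,-1) = 0.000000; V(3,+0) = 0.000000; V(3,+1) = 0.088914; V(3,+2) = 0.211156; V(3,+3) = 0.348357
Backward induction: V(k, j) = exp(-r*dt) * [p_u * V(k+1, j+1) + p_m * V(k+1, j) + p_d * V(k+1, j-1)]
  V(2,-2) = exp(-r*dt) * [p_u*0.000000 + p_m*0.000000 + p_d*0.000000] = 0.000000
  V(2,-1) = exp(-r*dt) * [p_u*0.000000 + p_m*0.000000 + p_d*0.000000] = 0.000000
  V(2,+0) = exp(-r*dt) * [p_u*0.088914 + p_m*0.000000 + p_d*0.000000] = 0.014499
  V(2,+1) = exp(-r*dt) * [p_u*0.211156 + p_m*0.088914 + p_d*0.000000] = 0.093622
  V(2,+2) = exp(-r*dt) * [p_u*0.348357 + p_m*0.211156 + p_d*0.088914] = 0.212468
  V(1,-1) = exp(-r*dt) * [p_u*0.014499 + p_m*0.000000 + p_d*0.000000] = 0.002364
  V(1,+0) = exp(-r*dt) * [p_u*0.093622 + p_m*0.014499 + p_d*0.000000] = 0.024918
  V(1,+1) = exp(-r*dt) * [p_u*0.212468 + p_m*0.093622 + p_d*0.014499] = 0.099432
  V(0,+0) = exp(-r*dt) * [p_u*0.099432 + p_m*0.024918 + p_d*0.002364] = 0.033203

Answer: Price = V(0,0) = 0.0332


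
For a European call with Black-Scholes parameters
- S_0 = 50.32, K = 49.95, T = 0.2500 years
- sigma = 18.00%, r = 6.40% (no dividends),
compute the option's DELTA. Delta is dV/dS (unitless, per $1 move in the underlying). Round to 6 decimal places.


d1 = 0.3047789700; d2 = 0.2147789700
phi(d1) = 0.3808370661; exp(-qT) = 1.0000000000; exp(-rT) = 0.9841273201
N(d1) = 0.6197327502
Delta = exp(-qT) * N(d1) = 1.0000000000 * 0.6197327502 = 0.619733

Answer: Delta = 0.619733


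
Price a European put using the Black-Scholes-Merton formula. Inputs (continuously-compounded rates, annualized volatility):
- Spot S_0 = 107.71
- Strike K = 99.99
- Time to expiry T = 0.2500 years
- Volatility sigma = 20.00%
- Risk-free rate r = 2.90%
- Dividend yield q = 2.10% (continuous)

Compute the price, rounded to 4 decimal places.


Answer: Price = 1.3200

Derivation:
d1 = (ln(S/K) + (r - q + 0.5*sigma^2) * T) / (sigma * sqrt(T)) = 0.81372249
d2 = d1 - sigma * sqrt(T) = 0.71372249
exp(-rT) = 0.99277622; exp(-qT) = 0.99476376
P = K * exp(-rT) * N(-d2) - S_0 * exp(-qT) * N(-d1)
N(-d1) = 0.20790197; N(-d2) = 0.23769940
P = 99.9900 * 0.99277622 * 0.23769940 - 107.7100 * 0.99476376 * 0.20790197 = 1.3200


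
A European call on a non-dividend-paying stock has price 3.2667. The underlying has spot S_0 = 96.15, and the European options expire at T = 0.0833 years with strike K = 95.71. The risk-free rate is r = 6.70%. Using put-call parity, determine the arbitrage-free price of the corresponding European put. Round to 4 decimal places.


Put-call parity: C - P = S_0 * exp(-qT) - K * exp(-rT).
S_0 * exp(-qT) = 96.1500 * 1.00000000 = 96.15000000
K * exp(-rT) = 95.7100 * 0.99443445 = 95.17732077
P = C - S*exp(-qT) + K*exp(-rT)
P = 3.2667 - 96.15000000 + 95.17732077 = 2.2940

Answer: Put price = 2.2940


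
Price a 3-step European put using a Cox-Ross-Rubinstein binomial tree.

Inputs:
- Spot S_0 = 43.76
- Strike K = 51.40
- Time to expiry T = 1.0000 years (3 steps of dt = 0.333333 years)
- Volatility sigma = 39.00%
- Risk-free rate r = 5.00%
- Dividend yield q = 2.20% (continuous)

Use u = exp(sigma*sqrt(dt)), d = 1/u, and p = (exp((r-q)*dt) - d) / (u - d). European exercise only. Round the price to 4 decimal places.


dt = T/N = 0.333333
u = exp(sigma*sqrt(dt)) = 1.252531; d = 1/u = 0.798383
p = (exp((r-q)*dt) - d) / (u - d) = 0.464592
Discount per step: exp(-r*dt) = 0.983471
Stock lattice S(k, i) with i counting down-moves:
  k=0: S(0,0) = 43.7600
  k=1: S(1,0) = 54.8108; S(1,1) = 34.9372
  k=2: S(2,0) = 68.6522; S(2,1) = 43.7600; S(2,2) = 27.8933
  k=3: S(3,0) = 85.9891; S(3,1) = 54.8108; S(3,2) = 34.9372; S(3,3) = 22.2696
Terminal payoffs V(N, i) = max(K - S_T, 0):
  V(3,0) = 0.000000; V(3,1) = 0.000000; V(3,2) = 16.462751; V(3,3) = 29.130448
Backward induction: V(k, i) = exp(-r*dt) * [p * V(k+1, i) + (1-p) * V(k+1, i+1)].
  V(2,0) = exp(-r*dt) * [p*0.000000 + (1-p)*0.000000] = 0.000000
  V(2,1) = exp(-r*dt) * [p*0.000000 + (1-p)*16.462751] = 8.668594
  V(2,2) = exp(-r*dt) * [p*16.462751 + (1-p)*29.130448] = 22.860923
  V(1,0) = exp(-r*dt) * [p*0.000000 + (1-p)*8.668594] = 4.564517
  V(1,1) = exp(-r*dt) * [p*8.668594 + (1-p)*22.860923] = 15.998399
  V(0,0) = exp(-r*dt) * [p*4.564517 + (1-p)*15.998399] = 10.509675

Answer: Price = V(0,0) = 10.5097


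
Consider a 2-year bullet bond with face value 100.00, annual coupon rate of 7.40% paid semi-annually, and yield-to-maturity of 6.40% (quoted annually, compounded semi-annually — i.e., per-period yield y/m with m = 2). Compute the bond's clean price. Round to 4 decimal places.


Answer: Price = 101.8497

Derivation:
Coupon per period c = face * coupon_rate / m = 3.700000
Periods per year m = 2; per-period yield y/m = 0.032000
Number of cashflows N = 4
Cashflows (t years, CF_t, discount factor 1/(1+y/m)^(m*t), PV):
  t = 0.5000: CF_t = 3.700000, DF = 0.968992, PV = 3.585271
  t = 1.0000: CF_t = 3.700000, DF = 0.938946, PV = 3.474100
  t = 1.5000: CF_t = 3.700000, DF = 0.909831, PV = 3.366376
  t = 2.0000: CF_t = 103.700000, DF = 0.881620, PV = 91.423947
Price P = sum_t PV_t = 101.849695
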